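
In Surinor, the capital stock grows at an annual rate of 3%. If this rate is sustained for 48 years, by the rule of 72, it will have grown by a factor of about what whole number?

72/3 ≈ 24.00 years per doubling.
48 years fits 2 doublings: 2^2 = 4.

about 4 times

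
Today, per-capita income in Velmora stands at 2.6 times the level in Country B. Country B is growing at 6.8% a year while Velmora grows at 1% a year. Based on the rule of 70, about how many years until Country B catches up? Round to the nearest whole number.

The growth-rate gap is 6.8% − 1% = 5.8 percentage points.
So the ratio between them halves every 70/5.8 ≈ 12.07 years.
A 2.6 times gap takes log₂(2.6) ≈ 1.38 halvings to close: 1.38 × 12.07 ≈ 17 years.

roughly 17 years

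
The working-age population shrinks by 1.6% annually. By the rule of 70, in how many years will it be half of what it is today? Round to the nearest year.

The rule works in reverse for decay: 70/1.6 ≈ 43.75 years to halve.

roughly 44 years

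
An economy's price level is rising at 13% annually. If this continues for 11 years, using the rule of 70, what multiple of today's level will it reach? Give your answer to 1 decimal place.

4.1 times

Doubles every ≈ 5.38 years (70/13).
11 years is 2.04 doublings; 2^2.04 ≈ 4.1×.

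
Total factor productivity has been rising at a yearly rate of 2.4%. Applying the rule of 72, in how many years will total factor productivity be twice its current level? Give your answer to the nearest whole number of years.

At 2.4%, doubling takes about 72/2.4 = 30.00 years.

approximately 30 years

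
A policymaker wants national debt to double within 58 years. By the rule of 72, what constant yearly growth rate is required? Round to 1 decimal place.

roughly 1.2% per year

72 / 58 ≈ 1.24, so about 1.2% per year.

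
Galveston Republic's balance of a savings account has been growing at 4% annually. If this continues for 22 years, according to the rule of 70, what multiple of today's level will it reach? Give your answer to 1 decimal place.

Doubles every ≈ 17.50 years (70/4).
22 years is 1.26 doublings; 2^1.26 ≈ 2.4×.

2.4 times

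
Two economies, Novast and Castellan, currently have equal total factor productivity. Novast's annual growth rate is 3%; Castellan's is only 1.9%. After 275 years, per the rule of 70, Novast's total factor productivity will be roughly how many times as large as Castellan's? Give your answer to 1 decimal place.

approximately 20.0 times

Only the 1.1-point difference matters.
70/1.1 ≈ 63.64 years per doubling of the ratio; 275 years gives 4.32 doublings, so ≈ 20.0×.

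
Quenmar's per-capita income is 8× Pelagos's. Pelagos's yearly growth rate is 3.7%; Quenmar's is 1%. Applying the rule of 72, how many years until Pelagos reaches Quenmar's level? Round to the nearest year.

≈ 80 years

The growth-rate gap is 3.7% − 1% = 2.7 percentage points.
So the ratio between them halves every 72/2.7 ≈ 26.67 years.
An 8× gap closes after 3 halvings: 3 × 26.67 ≈ 80 years.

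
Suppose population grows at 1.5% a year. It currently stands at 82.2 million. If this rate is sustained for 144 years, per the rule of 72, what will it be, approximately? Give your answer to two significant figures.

It doubles every 72/1.5 ≈ 48.00 years, so 144 years is 3.00 doublings.
2^3.00 ≈ 8.00; 82.2 × 8.00 ≈ 660 million.

about 660 million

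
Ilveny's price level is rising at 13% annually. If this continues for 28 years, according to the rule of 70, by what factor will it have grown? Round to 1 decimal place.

around 36.8 times

Doubling time ≈ 70/13 = 5.38 years.
28 years / 5.38 ≈ 5.20 doublings → factor 2^5.20 ≈ 36.8.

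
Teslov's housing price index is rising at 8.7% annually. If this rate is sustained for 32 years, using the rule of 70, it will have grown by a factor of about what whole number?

16 times

Doubling time ≈ 70/8.7 = 8.05 years.
32/8.05 ≈ 4 doublings, so about 2^4 = 16×.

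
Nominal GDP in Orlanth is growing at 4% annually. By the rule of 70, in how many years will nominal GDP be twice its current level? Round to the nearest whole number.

around 18 years

70/4 ≈ 17.50, so it doubles roughly every 18 years.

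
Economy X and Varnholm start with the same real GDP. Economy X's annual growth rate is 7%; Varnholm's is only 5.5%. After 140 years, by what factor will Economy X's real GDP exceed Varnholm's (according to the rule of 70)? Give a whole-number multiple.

roughly 8 times

Only the 1.5-point difference matters.
70/1.5 ≈ 46.67 years per doubling of the ratio; 140 years gives 3.00 doublings, so ≈ 8×.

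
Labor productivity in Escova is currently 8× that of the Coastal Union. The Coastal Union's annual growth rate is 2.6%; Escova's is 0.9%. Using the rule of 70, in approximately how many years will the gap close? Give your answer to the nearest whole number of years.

about 124 years

The growth-rate gap is 2.6% − 0.9% = 1.7 percentage points.
So the ratio between them halves every 70/1.7 ≈ 41.18 years.
An 8× gap closes after 3 halvings: 3 × 41.18 ≈ 124 years.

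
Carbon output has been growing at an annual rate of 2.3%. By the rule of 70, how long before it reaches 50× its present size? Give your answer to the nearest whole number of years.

about 172 years

Doubling time ≈ 70/2.3 = 30.43 years.
50× is log₂ 50 ≈ 5.64 doublings, so ≈ 5.64 × 30.43 = 172 years.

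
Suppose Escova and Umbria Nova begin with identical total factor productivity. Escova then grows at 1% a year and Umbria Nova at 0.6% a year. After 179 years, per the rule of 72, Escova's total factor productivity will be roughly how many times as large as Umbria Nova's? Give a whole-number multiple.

approximately 2 times

Rate gap = 1% − 0.6% = 0.4 points.
The ratio doubles every 72/0.4 ≈ 180.00 years.
179/180.00 ≈ 0.99 doublings → ratio ≈ 2^0.99 ≈ 2.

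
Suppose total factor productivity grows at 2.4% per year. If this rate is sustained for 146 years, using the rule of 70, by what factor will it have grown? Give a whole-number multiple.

32 times

70/2.4 ≈ 29.17 years per doubling.
146 years fits 5 doublings: 2^5 = 32.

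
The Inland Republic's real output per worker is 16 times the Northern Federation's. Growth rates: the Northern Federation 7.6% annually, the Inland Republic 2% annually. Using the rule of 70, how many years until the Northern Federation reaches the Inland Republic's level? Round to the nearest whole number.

approximately 50 years

The growth-rate gap is 7.6% − 2% = 5.6 percentage points.
So the ratio between them halves every 70/5.6 ≈ 12.50 years.
A 16 times gap closes after 4 halvings: 4 × 12.50 ≈ 50 years.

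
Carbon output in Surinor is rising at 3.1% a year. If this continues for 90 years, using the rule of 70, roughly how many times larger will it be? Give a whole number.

roughly 16 times

At 3.1% one doubling takes ≈ 22.58 years; 90 years is 4 of them, so ×16.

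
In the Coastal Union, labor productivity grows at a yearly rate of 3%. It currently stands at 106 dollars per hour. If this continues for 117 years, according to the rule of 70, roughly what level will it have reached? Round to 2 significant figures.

Doubling time ≈ 70/3 = 23.33 years.
117 years is 117/23.33 ≈ 5.02 doublings, a factor of 2^5.02 ≈ 32.45.
106 × 32.45 ≈ 3400 dollars per hour.

≈ 3400 dollars per hour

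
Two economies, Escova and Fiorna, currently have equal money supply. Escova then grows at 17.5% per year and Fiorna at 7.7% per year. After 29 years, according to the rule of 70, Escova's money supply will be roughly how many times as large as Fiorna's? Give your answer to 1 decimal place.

16.7 times

Only the 9.8-point difference matters.
70/9.8 ≈ 7.14 years per doubling of the ratio; 29 years gives 4.06 doublings, so ≈ 16.7×.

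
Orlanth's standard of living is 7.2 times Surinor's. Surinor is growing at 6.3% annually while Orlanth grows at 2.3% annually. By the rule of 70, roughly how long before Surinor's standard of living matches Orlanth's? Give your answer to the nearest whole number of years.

The growth-rate gap is 6.3% − 2.3% = 4 percentage points.
So the ratio between them halves every 70/4 ≈ 17.50 years.
A 7.2 times gap takes log₂(7.2) ≈ 2.85 halvings to close: 2.85 × 17.50 ≈ 50 years.

≈ 50 years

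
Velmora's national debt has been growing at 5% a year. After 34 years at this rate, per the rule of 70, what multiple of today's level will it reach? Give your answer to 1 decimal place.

roughly 5.4 times

Doubles every ≈ 14.00 years (70/5).
34 years is 2.43 doublings; 2^2.43 ≈ 5.4×.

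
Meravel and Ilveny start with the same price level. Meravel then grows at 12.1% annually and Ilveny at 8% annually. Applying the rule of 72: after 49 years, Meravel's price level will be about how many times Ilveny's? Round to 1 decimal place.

approximately 6.9 times

Only the 4.1-point difference matters.
72/4.1 ≈ 17.56 years per doubling of the ratio; 49 years gives 2.79 doublings, so ≈ 6.9×.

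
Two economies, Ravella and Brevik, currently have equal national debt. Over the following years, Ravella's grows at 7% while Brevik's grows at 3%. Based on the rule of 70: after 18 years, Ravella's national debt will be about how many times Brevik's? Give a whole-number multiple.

2 times

Ravella pulls ahead at 4 pp per year, so the ratio doubles every 70/4 ≈ 17.50 years.
In 18 years that's 1.03 doublings: 2^1.03 ≈ 2.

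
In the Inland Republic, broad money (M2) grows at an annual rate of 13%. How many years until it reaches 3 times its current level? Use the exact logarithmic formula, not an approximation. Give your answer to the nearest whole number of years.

t = ln(3) / ln(1 + 0.13) = 1.0986 / 0.122218 ≈ 8.99.
≈ 9 years.

9 years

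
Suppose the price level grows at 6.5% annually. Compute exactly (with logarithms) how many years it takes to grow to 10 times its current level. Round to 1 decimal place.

36.6 years

t = ln(10) / ln(1 + 0.065) = 2.3026 / 0.062975 ≈ 36.56.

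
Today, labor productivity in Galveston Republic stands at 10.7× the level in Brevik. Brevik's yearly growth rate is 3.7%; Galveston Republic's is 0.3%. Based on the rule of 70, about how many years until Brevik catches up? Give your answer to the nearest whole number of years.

around 70 years

What matters is the difference: 3.4 pp.
Rule of 70 on the gap: the ratio halves every 70/3.4 ≈ 20.59 years.
A 10.7× gap takes log₂(10.7) ≈ 3.42 halvings to close: 3.42 × 20.59 ≈ 70 years.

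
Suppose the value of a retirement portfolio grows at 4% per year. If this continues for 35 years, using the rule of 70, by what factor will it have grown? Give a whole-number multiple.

70/4 ≈ 17.50 years per doubling.
35 years fits 2 doublings: 2^2 = 4.

≈ 4 times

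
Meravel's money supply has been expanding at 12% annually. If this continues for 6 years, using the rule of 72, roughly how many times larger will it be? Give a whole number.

At 12% one doubling takes ≈ 6.00 years; 6 years is 1 of them, so ×2.

≈ 2 times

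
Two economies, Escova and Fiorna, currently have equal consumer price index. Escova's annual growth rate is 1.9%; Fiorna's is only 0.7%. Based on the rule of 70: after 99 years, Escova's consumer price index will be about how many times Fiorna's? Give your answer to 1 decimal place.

Only the 1.2-point difference matters.
70/1.2 ≈ 58.33 years per doubling of the ratio; 99 years gives 1.70 doublings, so ≈ 3.2×.

≈ 3.2 times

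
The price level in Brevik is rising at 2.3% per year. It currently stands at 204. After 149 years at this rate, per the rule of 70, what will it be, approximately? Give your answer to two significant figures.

It doubles every 70/2.3 ≈ 30.43 years, so 149 years is 4.90 doublings.
2^4.90 ≈ 29.86; 204 × 29.86 ≈ 6100.

approximately 6100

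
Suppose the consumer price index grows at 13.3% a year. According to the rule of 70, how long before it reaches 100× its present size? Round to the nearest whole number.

35 years

Doubling time ≈ 70/13.3 = 5.26 years.
100× is log₂ 100 ≈ 6.64 doublings, so ≈ 6.64 × 5.26 = 35 years.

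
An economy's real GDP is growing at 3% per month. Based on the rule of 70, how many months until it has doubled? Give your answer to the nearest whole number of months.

70/3 ≈ 23.33, so it doubles roughly every 23 months.

around 23 months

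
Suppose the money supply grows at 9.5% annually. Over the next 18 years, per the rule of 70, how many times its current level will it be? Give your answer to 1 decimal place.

about 5.4 times

Doubling time ≈ 70/9.5 = 7.37 years.
18 years / 7.37 ≈ 2.44 doublings → factor 2^2.44 ≈ 5.4.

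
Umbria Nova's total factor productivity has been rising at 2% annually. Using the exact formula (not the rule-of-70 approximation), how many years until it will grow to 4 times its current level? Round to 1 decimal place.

70.0 years

t = ln(4) / ln(1 + 0.02) = 1.3863 / 0.019803 ≈ 70.00.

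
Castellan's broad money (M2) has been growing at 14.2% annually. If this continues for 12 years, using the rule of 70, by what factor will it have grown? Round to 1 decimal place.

≈ 5.4 times

Doubles every ≈ 4.93 years (70/14.2).
12 years is 2.43 doublings; 2^2.43 ≈ 5.4×.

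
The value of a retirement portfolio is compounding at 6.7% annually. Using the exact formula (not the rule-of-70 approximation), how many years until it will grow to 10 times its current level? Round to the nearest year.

t = ln(10) / ln(1 + 0.067) = 2.3026 / 0.064851 ≈ 35.51.
≈ 36 years.

36 years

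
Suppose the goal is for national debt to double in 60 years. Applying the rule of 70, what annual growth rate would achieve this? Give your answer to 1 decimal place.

around 1.2%

70 / 60 ≈ 1.17, so about 1.2% a year.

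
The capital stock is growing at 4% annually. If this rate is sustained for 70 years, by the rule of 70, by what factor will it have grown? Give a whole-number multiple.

roughly 16 times

At 4% one doubling takes ≈ 17.50 years; 70 years is 4 of them, so ×16.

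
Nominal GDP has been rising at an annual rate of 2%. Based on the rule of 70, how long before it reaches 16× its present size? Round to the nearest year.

≈ 140 years

One doubling takes 70/2 = 35.00 years.
16× is 4 doublings, so 4 × 35.00 ≈ 140 years.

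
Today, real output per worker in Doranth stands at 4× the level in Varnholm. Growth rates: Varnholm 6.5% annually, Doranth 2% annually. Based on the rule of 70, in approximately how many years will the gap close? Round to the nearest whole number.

The growth-rate gap is 6.5% − 2% = 4.5 percentage points.
So the ratio between them halves every 70/4.5 ≈ 15.56 years.
A 4× gap closes after 2 halvings: 2 × 15.56 ≈ 31 years.

around 31 years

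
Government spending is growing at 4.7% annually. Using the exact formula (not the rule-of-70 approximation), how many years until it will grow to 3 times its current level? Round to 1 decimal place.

t = ln(3) / ln(1 + 0.047) = 1.0986 / 0.045929 ≈ 23.92.

23.9 years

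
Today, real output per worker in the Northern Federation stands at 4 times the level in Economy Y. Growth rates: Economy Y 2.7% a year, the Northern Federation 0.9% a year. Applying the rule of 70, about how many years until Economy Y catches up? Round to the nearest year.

about 78 years

What matters is the difference: 1.8 pp.
Rule of 70 on the gap: the ratio halves every 70/1.8 ≈ 38.89 years.
A 4 times gap closes after 2 halvings: 2 × 38.89 ≈ 78 years.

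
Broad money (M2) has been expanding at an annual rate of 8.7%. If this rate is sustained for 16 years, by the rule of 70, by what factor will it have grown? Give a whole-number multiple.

70/8.7 ≈ 8.05 years per doubling.
16 years fits 2 doublings: 2^2 = 4.

about 4 times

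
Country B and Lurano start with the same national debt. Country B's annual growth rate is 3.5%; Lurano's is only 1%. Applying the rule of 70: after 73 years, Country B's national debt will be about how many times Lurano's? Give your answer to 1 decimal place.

Rate gap = 3.5% − 1% = 2.5 points.
The ratio doubles every 70/2.5 ≈ 28.00 years.
73/28.00 ≈ 2.61 doublings → ratio ≈ 2^2.61 ≈ 6.1.

around 6.1 times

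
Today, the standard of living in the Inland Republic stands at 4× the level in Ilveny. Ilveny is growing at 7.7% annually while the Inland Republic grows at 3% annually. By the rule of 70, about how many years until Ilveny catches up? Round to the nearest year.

The growth-rate gap is 7.7% − 3% = 4.7 percentage points.
So the ratio between them halves every 70/4.7 ≈ 14.89 years.
A 4× gap closes after 2 halvings: 2 × 14.89 ≈ 30 years.

about 30 years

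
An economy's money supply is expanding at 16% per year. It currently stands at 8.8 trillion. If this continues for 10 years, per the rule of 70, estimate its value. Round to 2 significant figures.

It doubles every 70/16 ≈ 4.38 years, so 10 years is 2.28 doublings.
2^2.28 ≈ 4.86; 8.8 × 4.86 ≈ 43 trillion.

about 43 trillion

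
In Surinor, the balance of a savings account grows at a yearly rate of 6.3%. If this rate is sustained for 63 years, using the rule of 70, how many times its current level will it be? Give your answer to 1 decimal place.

≈ 50.9 times

Doubles every ≈ 11.11 years (70/6.3).
63 years is 5.67 doublings; 2^5.67 ≈ 50.9×.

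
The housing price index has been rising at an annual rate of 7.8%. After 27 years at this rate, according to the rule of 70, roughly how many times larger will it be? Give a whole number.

roughly 8 times

70/7.8 ≈ 8.97 years per doubling.
27 years fits 3 doublings: 2^3 = 8.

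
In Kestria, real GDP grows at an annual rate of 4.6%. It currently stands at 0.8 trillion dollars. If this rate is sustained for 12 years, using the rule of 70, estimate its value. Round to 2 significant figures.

It doubles every 70/4.6 ≈ 15.22 years, so 12 years is 0.79 doublings.
2^0.79 ≈ 1.73; 0.8 × 1.73 ≈ 1.4 trillion dollars.

1.4 trillion dollars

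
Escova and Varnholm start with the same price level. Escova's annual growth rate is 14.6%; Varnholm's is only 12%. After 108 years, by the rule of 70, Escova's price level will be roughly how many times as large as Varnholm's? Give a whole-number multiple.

Rate gap = 14.6% − 12% = 2.6 points.
The ratio doubles every 70/2.6 ≈ 26.92 years.
108/26.92 ≈ 4.01 doublings → ratio ≈ 2^4.01 ≈ 16.

about 16 times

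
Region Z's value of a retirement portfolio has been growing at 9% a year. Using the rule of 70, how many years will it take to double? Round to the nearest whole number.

≈ 8 years

At 9%, doubling takes about 70/9 = 7.78 years.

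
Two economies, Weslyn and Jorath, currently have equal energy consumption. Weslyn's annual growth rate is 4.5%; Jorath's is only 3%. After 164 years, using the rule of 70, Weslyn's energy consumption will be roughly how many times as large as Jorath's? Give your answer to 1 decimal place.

approximately 11.4 times

Weslyn pulls ahead at 1.5 pp per year, so the ratio doubles every 70/1.5 ≈ 46.67 years.
In 164 years that's 3.51 doublings: 2^3.51 ≈ 11.4.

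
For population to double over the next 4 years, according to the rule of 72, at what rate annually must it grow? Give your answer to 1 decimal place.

72 / 4 ≈ 18.00, so about 18.0% annually.

around 18.0%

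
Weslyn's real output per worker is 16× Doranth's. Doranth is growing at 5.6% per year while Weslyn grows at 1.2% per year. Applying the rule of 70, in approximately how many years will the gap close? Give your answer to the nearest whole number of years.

What matters is the difference: 4.4 pp.
Rule of 70 on the gap: the ratio halves every 70/4.4 ≈ 15.91 years.
A 16× gap closes after 4 halvings: 4 × 15.91 ≈ 64 years.

approximately 64 years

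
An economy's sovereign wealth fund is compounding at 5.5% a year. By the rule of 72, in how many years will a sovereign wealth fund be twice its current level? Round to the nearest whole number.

72/5.5 ≈ 13.09, so it doubles roughly every 13 years.

≈ 13 years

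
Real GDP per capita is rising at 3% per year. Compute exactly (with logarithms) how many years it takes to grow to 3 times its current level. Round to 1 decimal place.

37.2 years

t = ln(3) / ln(1 + 0.03) = 1.0986 / 0.029559 ≈ 37.17.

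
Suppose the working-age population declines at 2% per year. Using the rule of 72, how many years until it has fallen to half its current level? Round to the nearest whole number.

Falling at 2%, it halves about every 72/2 = 36.00 years.

≈ 36 years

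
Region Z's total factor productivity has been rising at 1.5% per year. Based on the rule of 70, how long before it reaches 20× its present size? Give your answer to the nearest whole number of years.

Doubling time ≈ 70/1.5 = 46.67 years.
Reaching 20× takes log₂(20) ≈ 4.32 doublings.
4.32 × 46.67 ≈ 202 years.

around 202 years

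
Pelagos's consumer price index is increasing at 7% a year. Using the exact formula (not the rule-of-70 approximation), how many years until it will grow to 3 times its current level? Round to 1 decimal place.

t = ln(3) / ln(1 + 0.07) = 1.0986 / 0.067659 ≈ 16.24.

16.2 years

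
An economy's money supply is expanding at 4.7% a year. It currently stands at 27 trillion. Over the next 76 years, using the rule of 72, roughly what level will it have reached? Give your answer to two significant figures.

Doubling time ≈ 72/4.7 = 15.32 years.
76 years is 76/15.32 ≈ 4.96 doublings, a factor of 2^4.96 ≈ 31.12.
27 × 31.12 ≈ 840 trillion.

around 840 trillion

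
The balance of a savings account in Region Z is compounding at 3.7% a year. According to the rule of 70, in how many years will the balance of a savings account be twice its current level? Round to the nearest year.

70/3.7 ≈ 18.92, so it doubles roughly every 19 years.

approximately 19 years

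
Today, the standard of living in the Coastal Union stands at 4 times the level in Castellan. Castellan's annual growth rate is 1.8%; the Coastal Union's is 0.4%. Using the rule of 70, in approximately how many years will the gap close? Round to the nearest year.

around 100 years

The growth-rate gap is 1.8% − 0.4% = 1.4 percentage points.
So the ratio between them halves every 70/1.4 ≈ 50.00 years.
A 4 times gap closes after 2 halvings: 2 × 50.00 ≈ 100 years.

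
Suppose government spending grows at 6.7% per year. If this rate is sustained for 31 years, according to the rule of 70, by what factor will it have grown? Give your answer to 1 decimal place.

Doubling time ≈ 70/6.7 = 10.45 years.
31 years / 10.45 ≈ 2.97 doublings → factor 2^2.97 ≈ 7.8.

roughly 7.8 times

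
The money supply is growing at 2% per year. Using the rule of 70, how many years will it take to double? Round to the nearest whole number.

At 2%, doubling takes about 70/2 = 35.00 years.

35 years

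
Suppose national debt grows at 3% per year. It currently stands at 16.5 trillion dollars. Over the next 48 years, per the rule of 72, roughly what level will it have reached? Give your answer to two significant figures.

≈ 66 trillion dollars

It doubles every 72/3 ≈ 24.00 years, so 48 years is 2.00 doublings.
2^2.00 ≈ 4.00; 16.5 × 4.00 ≈ 66 trillion dollars.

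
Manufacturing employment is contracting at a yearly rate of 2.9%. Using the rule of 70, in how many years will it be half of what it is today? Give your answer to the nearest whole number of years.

24 years

Halving time ≈ 70 / 2.9 = 24.14 → 24 years.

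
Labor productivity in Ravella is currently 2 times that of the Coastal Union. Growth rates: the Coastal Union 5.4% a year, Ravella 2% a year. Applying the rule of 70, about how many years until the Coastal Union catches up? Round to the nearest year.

What matters is the difference: 3.4 pp.
Rule of 70 on the gap: the ratio halves every 70/3.4 ≈ 20.59 years.
A 2 times gap closes after 1 halving: 1 × 20.59 ≈ 21 years.

21 years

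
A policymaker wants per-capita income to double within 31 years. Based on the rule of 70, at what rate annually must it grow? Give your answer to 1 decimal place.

70 / 31 ≈ 2.26, so about 2.3% annually.

about 2.3% annually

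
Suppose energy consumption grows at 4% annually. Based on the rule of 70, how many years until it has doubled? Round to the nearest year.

18 years

70/4 ≈ 17.50, so it doubles roughly every 18 years.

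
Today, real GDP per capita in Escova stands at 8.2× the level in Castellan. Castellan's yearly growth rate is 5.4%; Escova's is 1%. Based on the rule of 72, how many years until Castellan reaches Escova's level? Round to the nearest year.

The growth-rate gap is 5.4% − 1% = 4.4 percentage points.
So the ratio between them halves every 72/4.4 ≈ 16.36 years.
An 8.2× gap takes log₂(8.2) ≈ 3.04 halvings to close: 3.04 × 16.36 ≈ 50 years.

roughly 50 years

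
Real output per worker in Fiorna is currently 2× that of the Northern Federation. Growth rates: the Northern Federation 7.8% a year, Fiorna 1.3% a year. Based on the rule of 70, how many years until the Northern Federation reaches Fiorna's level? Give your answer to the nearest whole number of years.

around 11 years

What matters is the difference: 6.5 pp.
Rule of 70 on the gap: the ratio halves every 70/6.5 ≈ 10.77 years.
A 2× gap closes after 1 halving: 1 × 10.77 ≈ 11 years.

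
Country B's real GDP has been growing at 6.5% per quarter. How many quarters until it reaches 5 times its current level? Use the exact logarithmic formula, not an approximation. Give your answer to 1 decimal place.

25.6 quarters

t = ln(5) / ln(1 + 0.065) = 1.6094 / 0.062975 ≈ 25.56.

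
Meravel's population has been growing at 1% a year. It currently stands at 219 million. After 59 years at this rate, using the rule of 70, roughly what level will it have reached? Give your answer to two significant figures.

about 390 million

It doubles every 70/1 ≈ 70.00 years, so 59 years is 0.84 doublings.
2^0.84 ≈ 1.79; 219 × 1.79 ≈ 390 million.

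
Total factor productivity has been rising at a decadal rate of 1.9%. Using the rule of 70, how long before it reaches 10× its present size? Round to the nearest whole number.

One doubling takes 70/1.9 = 36.84 decades.
10× is log₂ 10 ≈ 3.32 doublings, so ≈ 3.32 × 36.84 = 122 decades.

≈ 122 decades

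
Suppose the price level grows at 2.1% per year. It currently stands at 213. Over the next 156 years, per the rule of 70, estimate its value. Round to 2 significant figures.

≈ 5500

Doubling time ≈ 70/2.1 = 33.33 years.
156 years is 156/33.33 ≈ 4.68 doublings, a factor of 2^4.68 ≈ 25.63.
213 × 25.63 ≈ 5500.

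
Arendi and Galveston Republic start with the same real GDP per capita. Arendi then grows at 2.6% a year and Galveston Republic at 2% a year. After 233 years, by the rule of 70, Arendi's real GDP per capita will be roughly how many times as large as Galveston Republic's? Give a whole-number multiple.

Only the 0.6-point difference matters.
70/0.6 ≈ 116.67 years per doubling of the ratio; 233 years gives 2.00 doublings, so ≈ 4×.

4 times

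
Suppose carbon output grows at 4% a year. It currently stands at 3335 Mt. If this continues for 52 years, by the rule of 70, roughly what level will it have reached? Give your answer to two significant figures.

26000 Mt

It doubles every 70/4 ≈ 17.50 years, so 52 years is 2.97 doublings.
2^2.97 ≈ 7.84; 3335 × 7.84 ≈ 26000 Mt.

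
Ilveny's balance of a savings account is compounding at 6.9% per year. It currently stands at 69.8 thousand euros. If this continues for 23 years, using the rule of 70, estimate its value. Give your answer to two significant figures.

340 thousand euros

Doubling time ≈ 70/6.9 = 10.14 years.
23 years is 23/10.14 ≈ 2.27 doublings, a factor of 2^2.27 ≈ 4.82.
69.8 × 4.82 ≈ 340 thousand euros.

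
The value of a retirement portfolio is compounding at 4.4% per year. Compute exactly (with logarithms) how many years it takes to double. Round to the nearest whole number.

16 years

t = ln(2) / ln(1 + 0.044) = 0.6931 / 0.043059 ≈ 16.10.
≈ 16 years.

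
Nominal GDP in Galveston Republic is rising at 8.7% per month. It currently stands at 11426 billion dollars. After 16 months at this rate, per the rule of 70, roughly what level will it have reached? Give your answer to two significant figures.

≈ 45000 billion dollars

Doubling time ≈ 70/8.7 = 8.05 months.
16 months is 16/8.05 ≈ 1.99 doublings, a factor of 2^1.99 ≈ 3.97.
11426 × 3.97 ≈ 45000 billion dollars.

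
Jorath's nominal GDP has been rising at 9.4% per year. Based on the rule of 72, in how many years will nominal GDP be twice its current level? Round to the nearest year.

At 9.4%, doubling takes about 72/9.4 = 7.66 years.

≈ 8 years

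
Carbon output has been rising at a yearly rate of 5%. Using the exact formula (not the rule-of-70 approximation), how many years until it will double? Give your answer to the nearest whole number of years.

14 years

t = ln(2) / ln(1 + 0.05) = 0.6931 / 0.048790 ≈ 14.21.
≈ 14 years.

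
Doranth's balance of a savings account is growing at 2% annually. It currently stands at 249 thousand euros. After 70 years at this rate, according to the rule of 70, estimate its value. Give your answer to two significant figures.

approximately 1000 thousand euros

Doubling time ≈ 70/2 = 35.00 years.
70 years is 70/35.00 ≈ 2.00 doublings, a factor of 2^2.00 ≈ 4.00.
249 × 4.00 ≈ 1000 thousand euros.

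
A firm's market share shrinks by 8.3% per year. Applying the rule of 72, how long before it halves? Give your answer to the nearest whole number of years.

Falling at 8.3%, it halves about every 72/8.3 = 8.67 years.

approximately 9 years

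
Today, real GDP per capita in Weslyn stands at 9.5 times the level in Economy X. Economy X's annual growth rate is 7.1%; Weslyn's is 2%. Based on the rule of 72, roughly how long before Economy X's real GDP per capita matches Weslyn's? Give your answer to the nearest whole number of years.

The growth-rate gap is 7.1% − 2% = 5.1 percentage points.
So the ratio between them halves every 72/5.1 ≈ 14.12 years.
A 9.5 times gap takes log₂(9.5) ≈ 3.25 halvings to close: 3.25 × 14.12 ≈ 46 years.

46 years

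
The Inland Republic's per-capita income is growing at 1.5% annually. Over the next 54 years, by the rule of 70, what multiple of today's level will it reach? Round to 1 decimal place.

Doubles every ≈ 46.67 years (70/1.5).
54 years is 1.16 doublings; 2^1.16 ≈ 2.2×.

roughly 2.2 times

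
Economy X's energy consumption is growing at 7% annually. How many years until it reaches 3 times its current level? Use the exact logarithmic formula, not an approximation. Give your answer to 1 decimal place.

16.2 years

t = ln(3) / ln(1 + 0.07) = 1.0986 / 0.067659 ≈ 16.24.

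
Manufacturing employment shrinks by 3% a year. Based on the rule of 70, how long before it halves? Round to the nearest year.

around 23 years

Falling at 3%, it halves about every 70/3 = 23.33 years.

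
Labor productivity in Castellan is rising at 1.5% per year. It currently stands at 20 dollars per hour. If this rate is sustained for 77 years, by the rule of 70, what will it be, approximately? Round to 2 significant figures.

around 63 dollars per hour

It doubles every 70/1.5 ≈ 46.67 years, so 77 years is 1.65 doublings.
2^1.65 ≈ 3.14; 20 × 3.14 ≈ 63 dollars per hour.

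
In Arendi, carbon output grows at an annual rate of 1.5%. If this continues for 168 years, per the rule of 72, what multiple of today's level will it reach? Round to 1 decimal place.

approximately 11.3 times

Doubles every ≈ 48.00 years (72/1.5).
168 years is 3.50 doublings; 2^3.50 ≈ 11.3×.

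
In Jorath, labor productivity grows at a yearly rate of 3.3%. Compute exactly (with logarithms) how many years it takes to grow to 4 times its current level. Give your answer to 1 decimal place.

t = ln(4) / ln(1 + 0.033) = 1.3863 / 0.032467 ≈ 42.70.

42.7 years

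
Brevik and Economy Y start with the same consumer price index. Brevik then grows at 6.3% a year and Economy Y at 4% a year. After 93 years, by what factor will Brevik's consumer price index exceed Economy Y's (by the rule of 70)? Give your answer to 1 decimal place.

around 8.3 times

Brevik pulls ahead at 2.3 pp per year, so the ratio doubles every 70/2.3 ≈ 30.43 years.
In 93 years that's 3.06 doublings: 2^3.06 ≈ 8.3.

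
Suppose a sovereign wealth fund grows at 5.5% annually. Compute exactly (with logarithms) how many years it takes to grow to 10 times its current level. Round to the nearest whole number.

43 years

t = ln(10) / ln(1 + 0.055) = 2.3026 / 0.053541 ≈ 43.01.
≈ 43 years.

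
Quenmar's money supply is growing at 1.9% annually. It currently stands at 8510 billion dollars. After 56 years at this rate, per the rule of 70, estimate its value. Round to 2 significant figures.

Doubling time ≈ 70/1.9 = 36.84 years.
56 years is 56/36.84 ≈ 1.52 doublings, a factor of 2^1.52 ≈ 2.87.
8510 × 2.87 ≈ 24000 billion dollars.

about 24000 billion dollars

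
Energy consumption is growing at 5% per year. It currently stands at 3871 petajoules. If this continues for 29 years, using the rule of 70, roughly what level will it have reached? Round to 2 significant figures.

roughly 16000 petajoules

It doubles every 70/5 ≈ 14.00 years, so 29 years is 2.07 doublings.
2^2.07 ≈ 4.20; 3871 × 4.20 ≈ 16000 petajoules.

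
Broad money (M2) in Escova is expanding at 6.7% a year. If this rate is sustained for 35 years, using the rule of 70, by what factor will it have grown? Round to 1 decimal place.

Doubles every ≈ 10.45 years (70/6.7).
35 years is 3.35 doublings; 2^3.35 ≈ 10.2×.

roughly 10.2 times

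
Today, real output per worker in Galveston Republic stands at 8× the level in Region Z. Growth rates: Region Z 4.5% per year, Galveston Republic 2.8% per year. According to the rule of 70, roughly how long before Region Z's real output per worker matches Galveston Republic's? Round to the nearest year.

around 124 years

What matters is the difference: 1.7 pp.
Rule of 70 on the gap: the ratio halves every 70/1.7 ≈ 41.18 years.
An 8× gap closes after 3 halvings: 3 × 41.18 ≈ 124 years.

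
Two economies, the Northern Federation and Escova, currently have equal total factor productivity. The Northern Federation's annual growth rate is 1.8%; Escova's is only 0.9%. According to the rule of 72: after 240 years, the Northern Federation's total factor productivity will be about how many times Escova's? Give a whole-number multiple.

the Northern Federation pulls ahead at 0.9 pp per year, so the ratio doubles every 72/0.9 ≈ 80.00 years.
In 240 years that's 3.00 doublings: 2^3.00 ≈ 8.

8 times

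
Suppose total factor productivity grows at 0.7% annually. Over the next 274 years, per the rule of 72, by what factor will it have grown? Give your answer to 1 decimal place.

≈ 6.3 times

Doubling time ≈ 72/0.7 = 102.86 years.
274 years / 102.86 ≈ 2.66 doublings → factor 2^2.66 ≈ 6.3.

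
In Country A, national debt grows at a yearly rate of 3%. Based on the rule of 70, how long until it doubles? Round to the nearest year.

about 23 years

Doubling time ≈ 70 / 3 = 23.33 years.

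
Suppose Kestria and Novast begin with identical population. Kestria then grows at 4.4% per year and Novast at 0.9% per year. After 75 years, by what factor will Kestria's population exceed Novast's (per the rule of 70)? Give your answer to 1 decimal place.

Only the 3.5-point difference matters.
70/3.5 ≈ 20.00 years per doubling of the ratio; 75 years gives 3.75 doublings, so ≈ 13.5×.

about 13.5 times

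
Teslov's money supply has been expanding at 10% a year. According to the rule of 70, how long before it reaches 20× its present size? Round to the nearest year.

Doubling time ≈ 70/10 = 7.00 years.
Reaching 20× takes log₂(20) ≈ 4.32 doublings.
4.32 × 7.00 ≈ 30 years.

roughly 30 years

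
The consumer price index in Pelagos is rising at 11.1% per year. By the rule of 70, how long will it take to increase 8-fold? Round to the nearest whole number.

approximately 19 years

Doubling time ≈ 70/11.1 = 6.31 years.
8 = 2^3, so 3 doublings → 19 years.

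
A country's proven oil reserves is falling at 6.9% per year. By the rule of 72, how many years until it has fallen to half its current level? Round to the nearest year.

≈ 10 years

Halving time ≈ 72 / 6.9 = 10.43 → 10 years.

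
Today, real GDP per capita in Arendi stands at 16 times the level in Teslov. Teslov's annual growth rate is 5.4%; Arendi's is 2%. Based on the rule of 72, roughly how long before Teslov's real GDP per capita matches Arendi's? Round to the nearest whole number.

around 85 years

The growth-rate gap is 5.4% − 2% = 3.4 percentage points.
So the ratio between them halves every 72/3.4 ≈ 21.18 years.
A 16 times gap closes after 4 halvings: 4 × 21.18 ≈ 85 years.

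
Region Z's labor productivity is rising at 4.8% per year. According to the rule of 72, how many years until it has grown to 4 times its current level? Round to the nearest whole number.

approximately 30 years

At 4.8% it doubles every 72/4.8 ≈ 15.00 years.
4× is 2 doublings, so 2 × 15.00 ≈ 30 years.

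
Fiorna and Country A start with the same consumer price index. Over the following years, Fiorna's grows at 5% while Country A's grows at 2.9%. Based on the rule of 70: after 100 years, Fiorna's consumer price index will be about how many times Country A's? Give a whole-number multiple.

about 8 times

Rate gap = 5% − 2.9% = 2.1 points.
The ratio doubles every 70/2.1 ≈ 33.33 years.
100/33.33 ≈ 3.00 doublings → ratio ≈ 2^3.00 ≈ 8.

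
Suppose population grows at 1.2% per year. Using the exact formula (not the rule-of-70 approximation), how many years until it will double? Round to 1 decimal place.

58.1 years

t = ln(2) / ln(1 + 0.012) = 0.6931 / 0.011929 ≈ 58.10.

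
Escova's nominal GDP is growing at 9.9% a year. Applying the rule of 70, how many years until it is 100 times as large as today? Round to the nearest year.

Doubling time ≈ 70/9.9 = 7.07 years.
100× is log₂ 100 ≈ 6.64 doublings, so ≈ 6.64 × 7.07 = 47 years.

47 years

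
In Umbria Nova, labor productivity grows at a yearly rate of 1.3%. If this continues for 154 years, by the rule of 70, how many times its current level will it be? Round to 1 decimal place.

Doubles every ≈ 53.85 years (70/1.3).
154 years is 2.86 doublings; 2^2.86 ≈ 7.3×.

roughly 7.3 times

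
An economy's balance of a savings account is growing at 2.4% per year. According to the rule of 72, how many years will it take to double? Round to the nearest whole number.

≈ 30 years

Doubling time ≈ 72 / 2.4 = 30.00 years.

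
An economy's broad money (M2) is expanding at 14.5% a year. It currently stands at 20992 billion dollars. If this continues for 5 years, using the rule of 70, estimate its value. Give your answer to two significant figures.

It doubles every 70/14.5 ≈ 4.83 years, so 5 years is 1.04 doublings.
2^1.04 ≈ 2.06; 20992 × 2.06 ≈ 43000 billion dollars.

approximately 43000 billion dollars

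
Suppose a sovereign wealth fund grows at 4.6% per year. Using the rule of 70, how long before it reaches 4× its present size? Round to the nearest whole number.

around 30 years

Doubling time ≈ 70/4.6 = 15.22 years.
4× is 2 doublings, so 2 × 15.22 ≈ 30 years.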